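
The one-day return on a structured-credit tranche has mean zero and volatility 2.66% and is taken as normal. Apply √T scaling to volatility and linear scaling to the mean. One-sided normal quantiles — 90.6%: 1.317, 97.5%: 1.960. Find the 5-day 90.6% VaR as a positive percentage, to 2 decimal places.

7.83%

σ_{5d} = 2.66% × √5 = 5.948%.
VaR = 1.317 × 5.948% = 7.834%.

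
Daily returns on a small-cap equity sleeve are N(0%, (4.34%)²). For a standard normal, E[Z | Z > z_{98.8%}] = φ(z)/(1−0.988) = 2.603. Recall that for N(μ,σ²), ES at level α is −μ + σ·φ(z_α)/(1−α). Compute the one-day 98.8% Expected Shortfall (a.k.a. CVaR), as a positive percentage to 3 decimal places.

11.297%

ES = 4.34% × 2.603 = 11.297%.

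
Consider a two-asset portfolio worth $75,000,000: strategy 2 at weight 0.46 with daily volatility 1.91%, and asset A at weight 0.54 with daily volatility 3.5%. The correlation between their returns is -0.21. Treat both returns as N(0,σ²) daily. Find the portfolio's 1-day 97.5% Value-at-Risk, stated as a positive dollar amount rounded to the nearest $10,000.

σ_p² = 0.46²·1.91² + 0.54²·3.5² + 2·-0.21·0.46·0.54·1.91·3.5 = 3.6466 (%²).
σ_p = √3.6466 = 1.910%.
At 97.5%, z = 1.960.
VaR = 1.960 × 1.910% = 3.744%; on $75,000,000 that is $2,808,000.

$2,810,000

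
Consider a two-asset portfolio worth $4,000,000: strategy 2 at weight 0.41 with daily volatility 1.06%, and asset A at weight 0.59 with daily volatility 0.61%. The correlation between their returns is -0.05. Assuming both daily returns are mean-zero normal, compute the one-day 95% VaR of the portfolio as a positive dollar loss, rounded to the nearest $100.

σ_p² = 0.41²·1.06² + 0.59²·0.61² + 2·-0.05·0.41·0.59·1.06·0.61 = 0.3028 (%²).
σ_p = √0.3028 = 0.550%.
At 95%, z = 1.645.
VaR = 1.645 × 0.550% = 0.905%; on $4,000,000 that is $36,200.

$36,200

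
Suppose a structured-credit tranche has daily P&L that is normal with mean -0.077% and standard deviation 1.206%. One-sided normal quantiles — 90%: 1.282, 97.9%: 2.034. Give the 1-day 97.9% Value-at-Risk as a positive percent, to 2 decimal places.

2.53%

VaR = −μ + z·σ = −(-0.077%) + 2.034 × 1.206% = 2.530%.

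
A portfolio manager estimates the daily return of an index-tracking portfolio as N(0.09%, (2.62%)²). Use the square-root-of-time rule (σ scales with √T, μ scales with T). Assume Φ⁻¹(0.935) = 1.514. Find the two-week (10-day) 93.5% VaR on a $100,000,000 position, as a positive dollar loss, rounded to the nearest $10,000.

$11,640,000

σ_{10d} = 2.62% × √10 = 8.285%; μ_{10d} = 10 × 0.09% = 0.900%.
VaR = −(0.900%) + 1.514 × 8.285% = 11.643%.
On $100,000,000: 0.11643 × $100,000,000 = $11,643,000.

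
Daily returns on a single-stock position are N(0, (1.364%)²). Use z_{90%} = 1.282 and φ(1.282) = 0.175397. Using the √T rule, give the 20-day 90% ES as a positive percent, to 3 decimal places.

10.699%

σ_{20d} = 1.364% × √20 = 6.100%.
ES multiplier = φ(z)/(1−α) = 0.175397/0.1 = 1.754.
ES = 6.100% × 1.754 = 10.699%.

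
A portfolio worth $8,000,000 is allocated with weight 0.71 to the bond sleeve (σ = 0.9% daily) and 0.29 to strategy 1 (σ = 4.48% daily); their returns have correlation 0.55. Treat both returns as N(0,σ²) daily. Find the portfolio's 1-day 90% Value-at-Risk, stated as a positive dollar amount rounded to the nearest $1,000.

$178,000

σ_p² = 0.71²·0.9² + 0.29²·4.48² + 2·0.55·0.71·0.29·0.9·4.48 = 3.0094 (%²).
σ_p = √3.0094 = 1.735%.
At 90%, z = 1.282.
VaR = 1.282 × 1.735% = 2.224%; on $8,000,000 that is $177,920.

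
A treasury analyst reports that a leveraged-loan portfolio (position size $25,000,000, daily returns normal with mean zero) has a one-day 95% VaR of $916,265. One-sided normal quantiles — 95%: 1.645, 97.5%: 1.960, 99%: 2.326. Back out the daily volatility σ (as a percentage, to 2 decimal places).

VaR as a fraction: $916,265 / $25,000,000 = 3.665%.
σ = VaR / z = 3.665% / 1.645 = 2.228%.

2.23%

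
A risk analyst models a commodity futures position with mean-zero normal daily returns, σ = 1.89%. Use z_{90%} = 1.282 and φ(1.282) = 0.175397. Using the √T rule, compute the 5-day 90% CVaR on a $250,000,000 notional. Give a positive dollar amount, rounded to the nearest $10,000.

σ_{5d} = 1.89% × √5 = 4.226%.
ES multiplier = φ(z)/(1−α) = 0.175397/0.1 = 1.754.
ES = 4.226% × 1.754 = 7.412%; on $250,000,000: $18,530,000.

$18,530,000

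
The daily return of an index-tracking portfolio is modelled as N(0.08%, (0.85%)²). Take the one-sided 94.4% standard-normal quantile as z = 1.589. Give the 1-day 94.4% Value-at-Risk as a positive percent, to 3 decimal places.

VaR = −μ + z·σ = −(0.08%) + 1.589 × 0.85% = 1.271%.

1.271%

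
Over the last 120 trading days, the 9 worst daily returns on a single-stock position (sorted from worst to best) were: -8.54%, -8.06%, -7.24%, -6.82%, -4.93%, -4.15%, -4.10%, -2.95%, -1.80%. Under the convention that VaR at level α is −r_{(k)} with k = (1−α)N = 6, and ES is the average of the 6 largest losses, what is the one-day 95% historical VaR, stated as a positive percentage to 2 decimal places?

4.15%

k = 6; the 6th lowest return is -4.15%, so VaR = 4.15%.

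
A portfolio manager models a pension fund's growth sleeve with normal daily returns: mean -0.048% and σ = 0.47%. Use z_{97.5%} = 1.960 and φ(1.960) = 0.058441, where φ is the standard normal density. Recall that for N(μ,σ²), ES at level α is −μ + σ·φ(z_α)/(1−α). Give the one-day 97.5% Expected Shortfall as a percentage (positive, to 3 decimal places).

Tail multiplier: φ(z)/(1−α) = 0.058441 / 0.025 = 2.338.
ES = −(-0.048%) + 0.47% × 2.338 = 1.147%.

1.147%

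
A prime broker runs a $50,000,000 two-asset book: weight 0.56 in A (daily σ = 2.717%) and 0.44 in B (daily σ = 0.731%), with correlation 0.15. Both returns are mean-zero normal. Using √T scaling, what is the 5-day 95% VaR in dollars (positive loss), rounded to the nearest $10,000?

σ_p = √(0.56²·2.717² + 0.44²·0.731² + 2·0.15·0.56·0.44·2.717·0.731) = 1.602%.
σ_{5d} = 1.602% × √5 = 3.582%.
z(95%) = 1.645.
VaR = 1.645 × 3.582% = 5.892%; on $50,000,000 that is $2,946,000.

$2,950,000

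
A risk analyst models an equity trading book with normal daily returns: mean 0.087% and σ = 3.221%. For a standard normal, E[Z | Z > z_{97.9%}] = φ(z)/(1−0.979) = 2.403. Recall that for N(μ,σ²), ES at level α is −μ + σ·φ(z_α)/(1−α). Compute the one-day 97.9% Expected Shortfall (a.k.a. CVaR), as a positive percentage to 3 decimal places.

7.653%

ES = −(0.087%) + 3.221% × 2.403 = 7.653%.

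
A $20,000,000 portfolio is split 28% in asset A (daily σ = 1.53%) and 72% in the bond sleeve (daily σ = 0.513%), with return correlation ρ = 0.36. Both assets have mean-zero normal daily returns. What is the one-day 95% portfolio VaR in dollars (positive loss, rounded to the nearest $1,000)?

σ_p² = 0.28²·1.53² + 0.72²·0.513² + 2·0.36·0.28·0.72·1.53·0.513 = 0.4339 (%²).
σ_p = √0.4339 = 0.659%.
At 95%, z = 1.645.
VaR = 1.645 × 0.659% = 1.084%; on $20,000,000 that is $216,800.

$217,000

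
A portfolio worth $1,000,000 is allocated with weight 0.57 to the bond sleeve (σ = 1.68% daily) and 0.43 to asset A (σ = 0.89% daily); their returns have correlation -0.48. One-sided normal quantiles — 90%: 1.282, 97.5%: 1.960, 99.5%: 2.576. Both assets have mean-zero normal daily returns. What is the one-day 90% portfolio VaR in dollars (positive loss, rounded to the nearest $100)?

σ_p² = 0.57²·1.68² + 0.43²·0.89² + 2·-0.48·0.57·0.43·1.68·0.89 = 0.7116 (%²).
σ_p = √0.7116 = 0.844%.
VaR = 1.282 × 0.844% = 1.082%; on $1,000,000 that is $10,820.

$10,800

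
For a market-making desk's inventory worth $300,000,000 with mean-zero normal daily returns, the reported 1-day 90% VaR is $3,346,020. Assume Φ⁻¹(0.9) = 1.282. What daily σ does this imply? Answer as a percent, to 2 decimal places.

VaR as a fraction: $3,346,020 / $300,000,000 = 1.115%.
σ = VaR / z = 1.115% / 1.282 = 0.870%.

0.87%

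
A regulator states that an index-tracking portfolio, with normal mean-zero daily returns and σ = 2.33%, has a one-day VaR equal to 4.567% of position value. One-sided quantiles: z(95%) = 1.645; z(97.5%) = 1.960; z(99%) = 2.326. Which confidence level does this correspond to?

Implied z = VaR/σ = 4.567 / 2.33 = 1.960.
This matches z(97.5%) = 1.960.

97.5%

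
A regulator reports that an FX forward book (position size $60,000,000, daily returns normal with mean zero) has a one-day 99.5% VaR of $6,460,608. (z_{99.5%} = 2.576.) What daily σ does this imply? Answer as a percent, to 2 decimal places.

VaR as a fraction: $6,460,608 / $60,000,000 = 10.768%.
σ = VaR / z = 10.768% / 2.576 = 4.180%.

4.18%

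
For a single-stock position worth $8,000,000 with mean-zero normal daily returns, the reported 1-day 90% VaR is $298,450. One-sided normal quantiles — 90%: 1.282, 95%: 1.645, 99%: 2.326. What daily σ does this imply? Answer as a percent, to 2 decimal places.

2.91%

VaR as a fraction: $298,450 / $8,000,000 = 3.731%.
σ = VaR / z = 3.731% / 1.282 = 2.910%.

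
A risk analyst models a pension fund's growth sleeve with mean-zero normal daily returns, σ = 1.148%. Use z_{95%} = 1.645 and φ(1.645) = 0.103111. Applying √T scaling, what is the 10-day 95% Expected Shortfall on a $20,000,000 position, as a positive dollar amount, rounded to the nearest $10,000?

$1,500,000

σ_{10d} = 1.148% × √10 = 3.630%.
ES multiplier = φ(z)/(1−α) = 0.103111/0.05 = 2.062.
ES = 3.630% × 2.062 = 7.485%; on $20,000,000: $1,497,000.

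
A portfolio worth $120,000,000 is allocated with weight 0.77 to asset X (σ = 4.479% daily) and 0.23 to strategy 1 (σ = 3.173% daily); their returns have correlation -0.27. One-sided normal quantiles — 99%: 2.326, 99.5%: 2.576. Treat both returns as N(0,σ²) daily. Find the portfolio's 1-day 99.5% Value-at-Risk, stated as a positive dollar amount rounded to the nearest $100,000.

σ_p² = 0.77²·4.479² + 0.23²·3.173² + 2·-0.27·0.77·0.23·4.479·3.173 = 11.0679 (%²).
σ_p = √11.0679 = 3.327%.
VaR = 2.576 × 3.327% = 8.570%; on $120,000,000 that is $10,284,000.

$10,300,000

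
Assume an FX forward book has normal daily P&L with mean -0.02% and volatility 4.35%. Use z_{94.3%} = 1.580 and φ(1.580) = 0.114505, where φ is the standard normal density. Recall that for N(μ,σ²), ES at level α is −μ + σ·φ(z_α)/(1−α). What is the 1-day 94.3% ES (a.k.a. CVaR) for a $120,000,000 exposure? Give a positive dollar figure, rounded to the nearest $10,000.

Tail multiplier: φ(z)/(1−α) = 0.114505 / 0.057 = 2.009.
ES = −(-0.02%) + 4.35% × 2.009 = 8.759%.
On $120,000,000: 0.08759 × $120,000,000 = $10,510,800.

$10,510,000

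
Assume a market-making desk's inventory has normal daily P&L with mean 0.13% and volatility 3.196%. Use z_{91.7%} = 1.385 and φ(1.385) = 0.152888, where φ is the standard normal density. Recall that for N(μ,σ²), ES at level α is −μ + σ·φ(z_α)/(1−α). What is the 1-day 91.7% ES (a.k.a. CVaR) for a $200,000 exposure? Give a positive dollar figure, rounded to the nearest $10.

$11,510

Tail multiplier: φ(z)/(1−α) = 0.152888 / 0.083 = 1.842.
ES = −(0.13%) + 3.196% × 1.842 = 5.757%.
On $200,000: 0.05757 × $200,000 = $11,514.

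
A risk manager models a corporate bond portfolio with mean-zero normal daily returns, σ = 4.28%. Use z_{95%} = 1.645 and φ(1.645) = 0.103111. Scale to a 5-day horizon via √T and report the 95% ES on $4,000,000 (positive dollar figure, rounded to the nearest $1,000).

σ_{5d} = 4.28% × √5 = 9.570%.
ES multiplier = φ(z)/(1−α) = 0.103111/0.05 = 2.062.
ES = 9.570% × 2.062 = 19.733%; on $4,000,000: $789,320.

$789,000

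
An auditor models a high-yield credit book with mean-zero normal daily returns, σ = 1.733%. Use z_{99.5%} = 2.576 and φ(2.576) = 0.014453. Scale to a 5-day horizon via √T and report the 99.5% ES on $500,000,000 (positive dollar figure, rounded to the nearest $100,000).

$56,000,000

σ_{5d} = 1.733% × √5 = 3.875%.
ES multiplier = φ(z)/(1−α) = 0.014453/0.005 = 2.891.
ES = 3.875% × 2.891 = 11.203%; on $500,000,000: $56,015,000.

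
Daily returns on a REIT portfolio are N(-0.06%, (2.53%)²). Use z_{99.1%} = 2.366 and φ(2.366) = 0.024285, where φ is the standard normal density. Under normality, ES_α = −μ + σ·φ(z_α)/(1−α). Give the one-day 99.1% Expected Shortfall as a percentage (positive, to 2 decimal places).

Tail multiplier: φ(z)/(1−α) = 0.024285 / 0.009 = 2.698.
ES = −(-0.06%) + 2.53% × 2.698 = 6.886%.

6.89%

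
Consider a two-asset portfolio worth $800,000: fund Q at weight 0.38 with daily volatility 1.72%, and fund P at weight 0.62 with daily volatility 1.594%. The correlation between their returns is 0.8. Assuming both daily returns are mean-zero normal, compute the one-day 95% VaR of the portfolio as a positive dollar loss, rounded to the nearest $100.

σ_p² = 0.38²·1.72² + 0.62²·1.594² + 2·0.8·0.38·0.62·1.72·1.594 = 2.4374 (%²).
σ_p = √2.4374 = 1.561%.
At 95%, z = 1.645.
VaR = 1.645 × 1.561% = 2.568%; on $800,000 that is $20,544.

$20,500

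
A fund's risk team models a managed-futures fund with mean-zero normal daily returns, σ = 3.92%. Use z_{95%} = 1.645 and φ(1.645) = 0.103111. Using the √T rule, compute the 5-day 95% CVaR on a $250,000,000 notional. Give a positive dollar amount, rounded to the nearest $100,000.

σ_{5d} = 3.92% × √5 = 8.765%.
ES multiplier = φ(z)/(1−α) = 0.103111/0.05 = 2.062.
ES = 8.765% × 2.062 = 18.073%; on $250,000,000: $45,182,500.

$45,200,000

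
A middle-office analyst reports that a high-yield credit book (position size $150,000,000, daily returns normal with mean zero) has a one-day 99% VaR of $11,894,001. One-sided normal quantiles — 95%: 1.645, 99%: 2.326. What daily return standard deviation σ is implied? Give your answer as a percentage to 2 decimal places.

3.41%

VaR as a fraction: $11,894,001 / $150,000,000 = 7.929%.
σ = VaR / z = 7.929% / 2.326 = 3.409%.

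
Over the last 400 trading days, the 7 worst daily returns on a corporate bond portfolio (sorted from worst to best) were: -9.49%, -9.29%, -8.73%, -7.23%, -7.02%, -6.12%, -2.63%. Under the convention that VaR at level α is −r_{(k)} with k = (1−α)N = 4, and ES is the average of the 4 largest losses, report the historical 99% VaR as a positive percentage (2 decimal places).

k = 4; the 4th lowest return is -7.23%, so VaR = 7.23%.

7.23%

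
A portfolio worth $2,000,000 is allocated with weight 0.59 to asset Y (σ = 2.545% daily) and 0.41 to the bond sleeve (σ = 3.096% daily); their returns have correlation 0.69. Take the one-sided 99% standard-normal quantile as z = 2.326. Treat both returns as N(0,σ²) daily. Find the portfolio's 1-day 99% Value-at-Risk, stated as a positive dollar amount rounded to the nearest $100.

$118,600

σ_p² = 0.59²·2.545² + 0.41²·3.096² + 2·0.69·0.59·0.41·2.545·3.096 = 6.4962 (%²).
σ_p = √6.4962 = 2.549%.
VaR = 2.326 × 2.549% = 5.929%; on $2,000,000 that is $118,580.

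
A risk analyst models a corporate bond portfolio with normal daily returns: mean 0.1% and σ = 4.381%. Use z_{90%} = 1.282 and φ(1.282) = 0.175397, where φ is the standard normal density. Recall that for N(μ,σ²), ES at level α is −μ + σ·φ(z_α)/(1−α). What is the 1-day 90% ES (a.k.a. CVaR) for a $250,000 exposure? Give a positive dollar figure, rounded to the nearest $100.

Tail multiplier: φ(z)/(1−α) = 0.175397 / 0.1 = 1.754.
ES = −(0.1%) + 4.381% × 1.754 = 7.584%.
On $250,000: 0.07584 × $250,000 = $18,960.

$19,000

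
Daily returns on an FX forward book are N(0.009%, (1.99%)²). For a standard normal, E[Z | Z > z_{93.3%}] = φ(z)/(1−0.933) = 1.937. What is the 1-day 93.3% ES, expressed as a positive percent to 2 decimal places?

ES = −(0.009%) + 1.99% × 1.937 = 3.846%.

3.85%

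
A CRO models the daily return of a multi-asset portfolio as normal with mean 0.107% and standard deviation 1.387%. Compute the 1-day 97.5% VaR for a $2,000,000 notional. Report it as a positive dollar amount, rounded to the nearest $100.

At 97.5% one-sided, z = 1.960.
VaR = −μ + z·σ = −(0.107%) + 1.960 × 1.387% = 2.612%.
On $2,000,000: 0.02612 × $2,000,000 = $52,240.

$52,200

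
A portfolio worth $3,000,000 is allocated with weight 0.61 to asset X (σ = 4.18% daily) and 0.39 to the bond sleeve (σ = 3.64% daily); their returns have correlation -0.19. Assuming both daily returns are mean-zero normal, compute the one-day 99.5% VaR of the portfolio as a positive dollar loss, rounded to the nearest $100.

$206,500

σ_p² = 0.61²·4.18² + 0.39²·3.64² + 2·-0.19·0.61·0.39·4.18·3.64 = 7.1413 (%²).
σ_p = √7.1413 = 2.672%.
At 99.5%, z = 2.576.
VaR = 2.576 × 2.672% = 6.883%; on $3,000,000 that is $206,490.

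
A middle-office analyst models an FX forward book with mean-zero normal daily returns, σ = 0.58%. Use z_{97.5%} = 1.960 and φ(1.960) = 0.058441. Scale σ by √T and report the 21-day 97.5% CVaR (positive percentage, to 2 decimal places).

σ_{21d} = 0.58% × √21 = 2.658%.
ES multiplier = φ(z)/(1−α) = 0.058441/0.025 = 2.338.
ES = 2.658% × 2.338 = 6.214%.

6.21%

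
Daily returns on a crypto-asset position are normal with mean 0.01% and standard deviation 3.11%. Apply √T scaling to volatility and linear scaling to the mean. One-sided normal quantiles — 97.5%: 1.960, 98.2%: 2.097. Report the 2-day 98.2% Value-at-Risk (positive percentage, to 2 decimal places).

σ_{2d} = 3.11% × √2 = 4.398%; μ_{2d} = 2 × 0.01% = 0.020%.
VaR = −(0.020%) + 2.097 × 4.398% = 9.203%.

9.20%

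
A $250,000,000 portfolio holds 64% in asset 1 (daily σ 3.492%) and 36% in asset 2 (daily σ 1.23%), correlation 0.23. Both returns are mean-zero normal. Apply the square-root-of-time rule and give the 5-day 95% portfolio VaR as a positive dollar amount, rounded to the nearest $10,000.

$21,850,000

σ_p = √(0.64²·3.492² + 0.36²·1.23² + 2·0.23·0.64·0.36·3.492·1.23) = 2.376%.
σ_{5d} = 2.376% × √5 = 5.313%.
z(95%) = 1.645.
VaR = 1.645 × 5.313% = 8.740%; on $250,000,000 that is $21,850,000.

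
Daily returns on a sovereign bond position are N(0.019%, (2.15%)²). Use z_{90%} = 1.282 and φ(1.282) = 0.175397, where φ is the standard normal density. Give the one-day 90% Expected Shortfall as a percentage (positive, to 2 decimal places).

3.75%

Tail multiplier: φ(z)/(1−α) = 0.175397 / 0.1 = 1.754.
ES = −(0.019%) + 2.15% × 1.754 = 3.752%.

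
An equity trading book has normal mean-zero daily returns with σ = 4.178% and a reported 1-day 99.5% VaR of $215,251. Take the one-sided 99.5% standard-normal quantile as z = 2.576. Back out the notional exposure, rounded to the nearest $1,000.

$2,000,000

VaR as a fraction of value: z·σ = 2.576 × 4.178% = 10.7625%.
Position = $215,251 / 0.107625 = $2,000,004.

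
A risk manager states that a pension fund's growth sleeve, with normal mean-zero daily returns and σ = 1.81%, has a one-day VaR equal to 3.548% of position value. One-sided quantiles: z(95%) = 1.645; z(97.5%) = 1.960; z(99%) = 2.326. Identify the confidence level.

97.5%

Implied z = VaR/σ = 3.548 / 1.81 = 1.960.
This matches z(97.5%) = 1.960.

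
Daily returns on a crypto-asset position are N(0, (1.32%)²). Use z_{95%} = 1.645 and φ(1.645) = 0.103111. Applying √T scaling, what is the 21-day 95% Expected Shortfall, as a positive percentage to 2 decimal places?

12.47%

σ_{21d} = 1.32% × √21 = 6.049%.
ES multiplier = φ(z)/(1−α) = 0.103111/0.05 = 2.062.
ES = 6.049% × 2.062 = 12.473%.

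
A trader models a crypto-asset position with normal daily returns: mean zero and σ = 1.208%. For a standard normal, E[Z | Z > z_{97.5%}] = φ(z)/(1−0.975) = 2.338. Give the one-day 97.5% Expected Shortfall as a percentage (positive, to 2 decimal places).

2.82%

ES = 1.208% × 2.338 = 2.824%.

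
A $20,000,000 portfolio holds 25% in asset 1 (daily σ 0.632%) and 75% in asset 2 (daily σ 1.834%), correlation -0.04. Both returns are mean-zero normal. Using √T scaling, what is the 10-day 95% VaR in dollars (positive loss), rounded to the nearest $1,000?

$1,434,000

σ_p = √(0.25²·0.632² + 0.75²·1.834² + 2·-0.04·0.25·0.75·0.632·1.834) = 1.378%.
σ_{10d} = 1.378% × √10 = 4.358%.
z(95%) = 1.645.
VaR = 1.645 × 4.358% = 7.169%; on $20,000,000 that is $1,433,800.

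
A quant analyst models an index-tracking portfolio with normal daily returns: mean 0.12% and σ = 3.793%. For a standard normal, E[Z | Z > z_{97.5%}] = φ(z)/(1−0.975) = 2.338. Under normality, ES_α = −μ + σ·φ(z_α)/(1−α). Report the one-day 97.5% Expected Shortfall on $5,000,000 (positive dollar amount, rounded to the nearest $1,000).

$437,000

ES = −(0.12%) + 3.793% × 2.338 = 8.748%.
On $5,000,000: 0.08748 × $5,000,000 = $437,400.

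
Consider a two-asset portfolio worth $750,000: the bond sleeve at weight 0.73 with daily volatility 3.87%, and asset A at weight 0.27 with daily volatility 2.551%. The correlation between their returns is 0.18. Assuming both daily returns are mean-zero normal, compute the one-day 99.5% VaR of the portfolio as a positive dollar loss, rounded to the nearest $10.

σ_p² = 0.73²·3.87² + 0.27²·2.551² + 2·0.18·0.73·0.27·3.87·2.551 = 9.1561 (%²).
σ_p = √9.1561 = 3.026%.
At 99.5%, z = 2.576.
VaR = 2.576 × 3.026% = 7.795%; on $750,000 that is $58,463.

$58,460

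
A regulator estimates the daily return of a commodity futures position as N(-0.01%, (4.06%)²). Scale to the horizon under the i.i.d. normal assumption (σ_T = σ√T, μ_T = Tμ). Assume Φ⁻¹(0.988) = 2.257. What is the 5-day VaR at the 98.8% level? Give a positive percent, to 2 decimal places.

20.54%

σ_{5d} = 4.06% × √5 = 9.078%; μ_{5d} = 5 × -0.01% = -0.050%.
VaR = −(-0.050%) + 2.257 × 9.078% = 20.539%.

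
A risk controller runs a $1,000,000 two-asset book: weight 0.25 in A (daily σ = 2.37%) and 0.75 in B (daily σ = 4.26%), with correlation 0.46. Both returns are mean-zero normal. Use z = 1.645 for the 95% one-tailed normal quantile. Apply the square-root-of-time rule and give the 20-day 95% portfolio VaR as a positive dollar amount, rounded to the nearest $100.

$258,000

σ_p = √(0.25²·2.37² + 0.75²·4.26² + 2·0.46·0.25·0.75·2.37·4.26) = 3.507%.
σ_{20d} = 3.507% × √20 = 15.684%.
VaR = 1.645 × 15.684% = 25.800%; on $1,000,000 that is $258,000.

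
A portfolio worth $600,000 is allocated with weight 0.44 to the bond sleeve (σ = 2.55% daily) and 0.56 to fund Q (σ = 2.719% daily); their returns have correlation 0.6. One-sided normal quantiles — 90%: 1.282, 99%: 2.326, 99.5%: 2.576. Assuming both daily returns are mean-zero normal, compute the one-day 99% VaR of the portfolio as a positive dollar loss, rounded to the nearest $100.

σ_p² = 0.44²·2.55² + 0.56²·2.719² + 2·0.6·0.44·0.56·2.55·2.719 = 5.6274 (%²).
σ_p = √5.6274 = 2.372%.
VaR = 2.326 × 2.372% = 5.517%; on $600,000 that is $33,102.

$33,100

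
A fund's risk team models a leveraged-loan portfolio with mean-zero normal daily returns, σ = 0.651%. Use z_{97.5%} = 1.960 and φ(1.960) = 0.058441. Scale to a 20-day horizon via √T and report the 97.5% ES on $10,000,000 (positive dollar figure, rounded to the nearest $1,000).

σ_{20d} = 0.651% × √20 = 2.911%.
ES multiplier = φ(z)/(1−α) = 0.058441/0.025 = 2.338.
ES = 2.911% × 2.338 = 6.806%; on $10,000,000: $680,600.

$681,000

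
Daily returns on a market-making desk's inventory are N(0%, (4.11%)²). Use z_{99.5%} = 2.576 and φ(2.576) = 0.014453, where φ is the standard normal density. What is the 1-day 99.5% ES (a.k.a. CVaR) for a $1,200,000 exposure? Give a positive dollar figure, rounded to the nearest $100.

$142,600

Tail multiplier: φ(z)/(1−α) = 0.014453 / 0.005 = 2.891.
ES = 4.11% × 2.891 = 11.882%.
On $1,200,000: 0.11882 × $1,200,000 = $142,584.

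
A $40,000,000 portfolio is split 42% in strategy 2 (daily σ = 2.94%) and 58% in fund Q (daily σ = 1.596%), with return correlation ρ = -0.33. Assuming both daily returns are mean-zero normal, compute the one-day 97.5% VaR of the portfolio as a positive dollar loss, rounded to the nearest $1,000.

$1,000,000

σ_p² = 0.42²·2.94² + 0.58²·1.596² + 2·-0.33·0.42·0.58·2.94·1.596 = 1.6272 (%²).
σ_p = √1.6272 = 1.276%.
At 97.5%, z = 1.960.
VaR = 1.960 × 1.276% = 2.501%; on $40,000,000 that is $1,000,400.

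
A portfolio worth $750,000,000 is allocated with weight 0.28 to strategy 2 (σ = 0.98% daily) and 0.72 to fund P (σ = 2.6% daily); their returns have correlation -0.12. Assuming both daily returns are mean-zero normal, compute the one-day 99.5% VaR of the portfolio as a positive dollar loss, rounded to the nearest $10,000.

σ_p² = 0.28²·0.98² + 0.72²·2.6² + 2·-0.12·0.28·0.72·0.98·2.6 = 3.4564 (%²).
σ_p = √3.4564 = 1.859%.
At 99.5%, z = 2.576.
VaR = 2.576 × 1.859% = 4.789%; on $750,000,000 that is $35,917,500.

$35,920,000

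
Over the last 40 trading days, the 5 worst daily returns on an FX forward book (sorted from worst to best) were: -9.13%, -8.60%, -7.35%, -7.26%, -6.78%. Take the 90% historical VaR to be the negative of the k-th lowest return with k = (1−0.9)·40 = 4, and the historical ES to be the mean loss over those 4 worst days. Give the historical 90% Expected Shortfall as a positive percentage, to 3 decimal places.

The 4 worst returns sum to -32.34%.
ES = −(-32.34%) / 4 = 8.085%.

8.085%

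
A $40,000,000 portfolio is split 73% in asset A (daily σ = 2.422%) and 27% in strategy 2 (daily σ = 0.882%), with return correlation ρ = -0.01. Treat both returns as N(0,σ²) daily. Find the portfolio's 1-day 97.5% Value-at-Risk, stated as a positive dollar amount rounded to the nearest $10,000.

$1,400,000

σ_p² = 0.73²·2.422² + 0.27²·0.882² + 2·-0.01·0.73·0.27·2.422·0.882 = 3.1743 (%²).
σ_p = √3.1743 = 1.782%.
At 97.5%, z = 1.960.
VaR = 1.960 × 1.782% = 3.493%; on $40,000,000 that is $1,397,200.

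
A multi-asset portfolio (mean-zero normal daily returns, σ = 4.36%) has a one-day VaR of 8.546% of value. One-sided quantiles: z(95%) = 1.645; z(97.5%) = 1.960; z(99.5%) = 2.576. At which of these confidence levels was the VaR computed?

Implied z = VaR/σ = 8.546 / 4.36 = 1.960.
This matches z(97.5%) = 1.960.

97.5%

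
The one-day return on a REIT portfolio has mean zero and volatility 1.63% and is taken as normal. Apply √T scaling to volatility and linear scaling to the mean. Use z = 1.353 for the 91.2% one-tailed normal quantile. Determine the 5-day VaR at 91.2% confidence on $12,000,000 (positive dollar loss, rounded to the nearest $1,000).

$592,000

σ_{5d} = 1.63% × √5 = 3.645%.
VaR = 1.353 × 3.645% = 4.932%.
On $12,000,000: 0.04932 × $12,000,000 = $591,840.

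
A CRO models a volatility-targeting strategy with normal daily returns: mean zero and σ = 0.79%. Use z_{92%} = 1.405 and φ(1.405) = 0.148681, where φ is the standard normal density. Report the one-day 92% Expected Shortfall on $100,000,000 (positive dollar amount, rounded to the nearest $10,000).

Tail multiplier: φ(z)/(1−α) = 0.148681 / 0.08 = 1.859.
ES = 0.79% × 1.859 = 1.469%.
On $100,000,000: 0.01469 × $100,000,000 = $1,469,000.

$1,470,000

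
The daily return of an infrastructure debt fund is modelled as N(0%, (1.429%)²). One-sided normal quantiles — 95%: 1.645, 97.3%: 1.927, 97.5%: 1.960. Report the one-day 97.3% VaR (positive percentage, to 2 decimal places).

2.75%

VaR = z·σ = 1.927 × 1.429% = 2.754%.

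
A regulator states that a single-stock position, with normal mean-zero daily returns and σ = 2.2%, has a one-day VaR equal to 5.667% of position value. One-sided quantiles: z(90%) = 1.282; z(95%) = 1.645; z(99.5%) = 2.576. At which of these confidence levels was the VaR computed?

99.5%

Implied z = VaR/σ = 5.667 / 2.2 = 2.576.
This matches z(99.5%) = 2.576.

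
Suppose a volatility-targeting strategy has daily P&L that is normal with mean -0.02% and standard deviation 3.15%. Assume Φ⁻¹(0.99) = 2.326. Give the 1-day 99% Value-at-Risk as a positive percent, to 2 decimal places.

VaR = −μ + z·σ = −(-0.02%) + 2.326 × 3.15% = 7.347%.

7.35%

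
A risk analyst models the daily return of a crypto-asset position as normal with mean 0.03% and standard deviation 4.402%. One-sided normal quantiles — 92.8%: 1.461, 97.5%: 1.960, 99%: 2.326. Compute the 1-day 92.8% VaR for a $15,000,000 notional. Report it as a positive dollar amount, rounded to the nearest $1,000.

VaR = −μ + z·σ = −(0.03%) + 1.461 × 4.402% = 6.401%.
On $15,000,000: 0.06401 × $15,000,000 = $960,150.

$960,000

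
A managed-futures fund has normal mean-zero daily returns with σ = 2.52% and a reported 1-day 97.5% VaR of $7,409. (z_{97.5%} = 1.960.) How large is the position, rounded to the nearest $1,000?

$150,000

VaR as a fraction of value: z·σ = 1.960 × 2.52% = 4.9392%.
Position = $7,409 / 0.049392 = $150,004.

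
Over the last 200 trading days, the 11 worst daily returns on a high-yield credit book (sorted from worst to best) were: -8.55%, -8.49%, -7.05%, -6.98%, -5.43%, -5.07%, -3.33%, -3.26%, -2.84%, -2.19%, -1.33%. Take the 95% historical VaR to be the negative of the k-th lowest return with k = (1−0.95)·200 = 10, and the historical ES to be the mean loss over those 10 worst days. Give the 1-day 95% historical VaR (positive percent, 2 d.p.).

k = 10; the 10th lowest return is -2.19%, so VaR = 2.19%.

2.19%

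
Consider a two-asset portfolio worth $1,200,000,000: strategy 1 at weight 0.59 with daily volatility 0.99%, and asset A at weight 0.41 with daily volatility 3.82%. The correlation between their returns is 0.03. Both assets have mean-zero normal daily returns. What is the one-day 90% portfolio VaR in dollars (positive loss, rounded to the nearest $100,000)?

$26,000,000

σ_p² = 0.59²·0.99² + 0.41²·3.82² + 2·0.03·0.59·0.41·0.99·3.82 = 2.8490 (%²).
σ_p = √2.8490 = 1.688%.
At 90%, z = 1.282.
VaR = 1.282 × 1.688% = 2.164%; on $1,200,000,000 that is $25,968,000.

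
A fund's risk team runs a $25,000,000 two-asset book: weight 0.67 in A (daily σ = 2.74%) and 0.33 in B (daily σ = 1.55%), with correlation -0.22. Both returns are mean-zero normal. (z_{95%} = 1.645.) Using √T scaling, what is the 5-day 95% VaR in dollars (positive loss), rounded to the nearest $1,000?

$1,650,000

σ_p = √(0.67²·2.74² + 0.33²·1.55² + 2·-0.22·0.67·0.33·2.74·1.55) = 1.794%.
σ_{5d} = 1.794% × √5 = 4.012%.
VaR = 1.645 × 4.012% = 6.600%; on $25,000,000 that is $1,650,000.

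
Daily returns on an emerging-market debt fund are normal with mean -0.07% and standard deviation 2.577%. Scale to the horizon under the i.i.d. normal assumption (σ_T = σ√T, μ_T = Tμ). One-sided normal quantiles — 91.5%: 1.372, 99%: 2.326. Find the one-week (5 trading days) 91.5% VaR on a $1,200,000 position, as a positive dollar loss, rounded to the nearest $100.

$99,100

σ_{5d} = 2.577% × √5 = 5.762%; μ_{5d} = 5 × -0.07% = -0.350%.
VaR = −(-0.350%) + 1.372 × 5.762% = 8.255%.
On $1,200,000: 0.08255 × $1,200,000 = $99,060.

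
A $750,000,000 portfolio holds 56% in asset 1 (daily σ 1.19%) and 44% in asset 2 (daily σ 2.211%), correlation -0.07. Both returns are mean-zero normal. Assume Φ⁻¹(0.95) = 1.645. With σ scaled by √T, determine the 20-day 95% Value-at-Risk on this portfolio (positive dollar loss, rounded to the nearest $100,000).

σ_p = √(0.56²·1.19² + 0.44²·2.211² + 2·-0.07·0.56·0.44·1.19·2.211) = 1.140%.
σ_{20d} = 1.140% × √20 = 5.098%.
VaR = 1.645 × 5.098% = 8.386%; on $750,000,000 that is $62,895,000.

$62,900,000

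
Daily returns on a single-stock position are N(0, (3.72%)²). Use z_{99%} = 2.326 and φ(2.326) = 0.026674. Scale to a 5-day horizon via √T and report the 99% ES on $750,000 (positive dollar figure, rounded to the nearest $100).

σ_{5d} = 3.72% × √5 = 8.318%.
ES multiplier = φ(z)/(1−α) = 0.026674/0.01 = 2.667.
ES = 8.318% × 2.667 = 22.184%; on $750,000: $166,380.

$166,400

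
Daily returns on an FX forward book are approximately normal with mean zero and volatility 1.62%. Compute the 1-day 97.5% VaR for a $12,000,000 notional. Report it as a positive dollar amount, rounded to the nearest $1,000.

$381,000

At 97.5% one-sided, z = 1.960.
VaR = z·σ = 1.960 × 1.62% = 3.175%.
On $12,000,000: 0.03175 × $12,000,000 = $381,000.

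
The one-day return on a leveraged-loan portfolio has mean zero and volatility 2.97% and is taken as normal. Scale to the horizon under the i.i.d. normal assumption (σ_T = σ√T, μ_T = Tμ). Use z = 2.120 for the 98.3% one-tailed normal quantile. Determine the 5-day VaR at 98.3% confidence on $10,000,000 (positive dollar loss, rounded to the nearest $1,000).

σ_{5d} = 2.97% × √5 = 6.641%.
VaR = 2.120 × 6.641% = 14.079%.
On $10,000,000: 0.14079 × $10,000,000 = $1,407,900.

$1,408,000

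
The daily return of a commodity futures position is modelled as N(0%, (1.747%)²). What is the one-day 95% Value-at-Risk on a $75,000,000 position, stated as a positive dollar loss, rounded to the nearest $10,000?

At 95% one-sided, z = 1.645.
VaR = z·σ = 1.645 × 1.747% = 2.874%.
On $75,000,000: 0.02874 × $75,000,000 = $2,155,500.

$2,160,000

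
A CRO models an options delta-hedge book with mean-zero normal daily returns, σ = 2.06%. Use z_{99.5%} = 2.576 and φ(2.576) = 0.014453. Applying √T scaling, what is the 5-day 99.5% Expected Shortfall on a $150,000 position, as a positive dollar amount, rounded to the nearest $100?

σ_{5d} = 2.06% × √5 = 4.606%.
ES multiplier = φ(z)/(1−α) = 0.014453/0.005 = 2.891.
ES = 4.606% × 2.891 = 13.316%; on $150,000: $19,974.

$20,000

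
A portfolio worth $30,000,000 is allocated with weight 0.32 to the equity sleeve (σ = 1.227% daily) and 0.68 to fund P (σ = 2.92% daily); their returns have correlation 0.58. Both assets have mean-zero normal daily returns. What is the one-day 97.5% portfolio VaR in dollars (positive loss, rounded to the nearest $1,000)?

σ_p² = 0.32²·1.227² + 0.68²·2.92² + 2·0.58·0.32·0.68·1.227·2.92 = 5.0011 (%²).
σ_p = √5.0011 = 2.236%.
At 97.5%, z = 1.960.
VaR = 1.960 × 2.236% = 4.383%; on $30,000,000 that is $1,314,900.

$1,315,000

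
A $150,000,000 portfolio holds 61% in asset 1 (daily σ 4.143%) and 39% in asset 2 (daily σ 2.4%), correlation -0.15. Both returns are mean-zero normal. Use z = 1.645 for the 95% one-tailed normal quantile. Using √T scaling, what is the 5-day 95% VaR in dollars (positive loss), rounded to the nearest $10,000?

$14,120,000

σ_p = √(0.61²·4.143² + 0.39²·2.4² + 2·-0.15·0.61·0.39·4.143·2.4) = 2.560%.
σ_{5d} = 2.560% × √5 = 5.724%.
VaR = 1.645 × 5.724% = 9.416%; on $150,000,000 that is $14,124,000.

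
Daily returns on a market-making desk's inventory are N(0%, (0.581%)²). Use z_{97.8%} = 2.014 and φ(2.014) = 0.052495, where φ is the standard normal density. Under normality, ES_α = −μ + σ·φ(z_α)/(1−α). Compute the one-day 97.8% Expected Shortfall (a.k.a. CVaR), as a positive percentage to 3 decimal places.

Tail multiplier: φ(z)/(1−α) = 0.052495 / 0.022 = 2.386.
ES = 0.581% × 2.386 = 1.386%.

1.386%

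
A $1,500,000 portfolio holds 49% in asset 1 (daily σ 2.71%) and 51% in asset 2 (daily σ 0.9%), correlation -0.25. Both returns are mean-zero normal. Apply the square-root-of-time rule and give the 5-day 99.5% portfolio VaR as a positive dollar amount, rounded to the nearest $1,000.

σ_p = √(0.49²·2.71² + 0.51²·0.9² + 2·-0.25·0.49·0.51·2.71·0.9) = 1.292%.
σ_{5d} = 1.292% × √5 = 2.889%.
z(99.5%) = 2.576.
VaR = 2.576 × 2.889% = 7.442%; on $1,500,000 that is $111,630.

$112,000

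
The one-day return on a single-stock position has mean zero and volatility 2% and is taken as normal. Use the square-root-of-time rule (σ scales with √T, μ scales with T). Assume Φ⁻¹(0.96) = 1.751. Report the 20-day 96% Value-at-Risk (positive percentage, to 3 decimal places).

σ_{20d} = 2% × √20 = 8.944%.
VaR = 1.751 × 8.944% = 15.661%.

15.661%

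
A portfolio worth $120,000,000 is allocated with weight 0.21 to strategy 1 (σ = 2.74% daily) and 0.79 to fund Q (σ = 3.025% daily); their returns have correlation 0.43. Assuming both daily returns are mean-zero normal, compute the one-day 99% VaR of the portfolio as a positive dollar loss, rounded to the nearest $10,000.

σ_p² = 0.21²·2.74² + 0.79²·3.025² + 2·0.43·0.21·0.79·2.74·3.025 = 7.2245 (%²).
σ_p = √7.2245 = 2.688%.
At 99%, z = 2.326.
VaR = 2.326 × 2.688% = 6.252%; on $120,000,000 that is $7,502,400.

$7,500,000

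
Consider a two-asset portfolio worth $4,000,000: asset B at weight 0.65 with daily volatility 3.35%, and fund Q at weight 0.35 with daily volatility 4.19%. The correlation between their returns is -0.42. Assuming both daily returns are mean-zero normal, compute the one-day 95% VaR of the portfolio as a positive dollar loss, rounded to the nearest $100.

$135,000

σ_p² = 0.65²·3.35² + 0.35²·4.19² + 2·-0.42·0.65·0.35·3.35·4.19 = 4.2098 (%²).
σ_p = √4.2098 = 2.052%.
At 95%, z = 1.645.
VaR = 1.645 × 2.052% = 3.376%; on $4,000,000 that is $135,040.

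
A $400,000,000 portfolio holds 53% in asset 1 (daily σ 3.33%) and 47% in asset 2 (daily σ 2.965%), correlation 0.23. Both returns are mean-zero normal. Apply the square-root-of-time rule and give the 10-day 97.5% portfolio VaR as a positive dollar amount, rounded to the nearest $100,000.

$61,700,000

σ_p = √(0.53²·3.33² + 0.47²·2.965² + 2·0.23·0.53·0.47·3.33·2.965) = 2.488%.
σ_{10d} = 2.488% × √10 = 7.868%.
z(97.5%) = 1.960.
VaR = 1.960 × 7.868% = 15.421%; on $400,000,000 that is $61,684,000.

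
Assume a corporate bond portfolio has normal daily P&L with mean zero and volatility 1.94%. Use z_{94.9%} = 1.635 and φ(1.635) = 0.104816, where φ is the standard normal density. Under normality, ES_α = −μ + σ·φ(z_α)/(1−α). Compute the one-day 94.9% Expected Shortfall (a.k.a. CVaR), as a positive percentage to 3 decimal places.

3.987%

Tail multiplier: φ(z)/(1−α) = 0.104816 / 0.051 = 2.055.
ES = 1.94% × 2.055 = 3.987%.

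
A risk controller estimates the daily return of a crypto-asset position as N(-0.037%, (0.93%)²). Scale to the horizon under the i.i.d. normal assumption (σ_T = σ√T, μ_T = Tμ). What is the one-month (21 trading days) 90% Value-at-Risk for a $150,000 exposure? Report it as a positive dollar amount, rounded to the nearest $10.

At 90%, z = 1.282.
σ_{21d} = 0.93% × √21 = 4.262%; μ_{21d} = 21 × -0.037% = -0.777%.
VaR = −(-0.777%) + 1.282 × 4.262% = 6.241%.
On $150,000: 0.06241 × $150,000 = $9,361.

$9,360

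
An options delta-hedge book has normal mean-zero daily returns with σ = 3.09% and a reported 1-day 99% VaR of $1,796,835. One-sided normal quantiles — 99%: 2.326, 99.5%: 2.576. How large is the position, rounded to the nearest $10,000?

$25,000,000

VaR as a fraction of value: z·σ = 2.326 × 3.09% = 7.18734%.
Position = $1,796,835 / 0.0718734 = $25,000,000.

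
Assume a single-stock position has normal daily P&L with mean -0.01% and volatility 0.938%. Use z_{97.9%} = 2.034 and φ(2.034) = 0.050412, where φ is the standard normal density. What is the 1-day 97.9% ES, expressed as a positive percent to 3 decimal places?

Tail multiplier: φ(z)/(1−α) = 0.050412 / 0.021 = 2.401.
ES = −(-0.01%) + 0.938% × 2.401 = 2.262%.

2.262%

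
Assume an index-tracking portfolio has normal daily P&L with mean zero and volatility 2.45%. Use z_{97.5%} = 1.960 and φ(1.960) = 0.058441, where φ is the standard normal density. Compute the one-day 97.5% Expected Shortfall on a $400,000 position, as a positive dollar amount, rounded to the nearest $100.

Tail multiplier: φ(z)/(1−α) = 0.058441 / 0.025 = 2.338.
ES = 2.45% × 2.338 = 5.728%.
On $400,000: 0.05728 × $400,000 = $22,912.

$22,900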